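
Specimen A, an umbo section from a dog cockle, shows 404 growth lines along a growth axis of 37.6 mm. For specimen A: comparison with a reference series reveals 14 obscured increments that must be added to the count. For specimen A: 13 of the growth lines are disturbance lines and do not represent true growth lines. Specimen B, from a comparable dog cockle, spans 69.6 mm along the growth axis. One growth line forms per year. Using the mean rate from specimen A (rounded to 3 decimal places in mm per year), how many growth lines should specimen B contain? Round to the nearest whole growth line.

748 growth lines

Specimen A: correcting the raw count gives 404 − 13 + 14 = 405 true growth lines.
A: 37.6 mm over 405 years gives 37.6 / 405 ≈ 0.093 mm per year.
For B, 69.6 / 0.093 = 748.39 years ≈ 748 growth lines.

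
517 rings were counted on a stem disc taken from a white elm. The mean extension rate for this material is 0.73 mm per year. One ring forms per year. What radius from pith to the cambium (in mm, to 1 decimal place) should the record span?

517 years of growth are recorded.
Length ≈ 0.73 × 517 = 377.4 mm.

377.4 mm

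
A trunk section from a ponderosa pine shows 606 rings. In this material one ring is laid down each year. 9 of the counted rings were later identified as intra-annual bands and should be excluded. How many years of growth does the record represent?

Adjusted count: 606 − 9 = 597 rings.
One ring per year makes the duration 597 years.

597 yr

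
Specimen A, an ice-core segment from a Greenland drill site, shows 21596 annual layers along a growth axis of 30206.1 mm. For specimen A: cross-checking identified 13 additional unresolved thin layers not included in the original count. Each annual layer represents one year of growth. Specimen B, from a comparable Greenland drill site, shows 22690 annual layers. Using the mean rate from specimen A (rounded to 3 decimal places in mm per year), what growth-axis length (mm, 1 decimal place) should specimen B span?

31720.6 mm

Specimen A: adjusted count: 21596 + 13 = 21609 annual layers.
A: Extension rate ≈ 30206.1 / 21609 = 1.398 mm/yr.
For B, 1.398 mm/year × 22690 years = 31720.6 mm.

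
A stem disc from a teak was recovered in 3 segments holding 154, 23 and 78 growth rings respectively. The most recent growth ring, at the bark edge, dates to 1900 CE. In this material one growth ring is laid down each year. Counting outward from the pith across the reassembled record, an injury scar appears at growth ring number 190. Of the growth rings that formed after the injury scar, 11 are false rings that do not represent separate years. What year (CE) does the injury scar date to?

Total growth rings = 154 + 23 + 78 = 255.
Between growth ring 190 and the bark edge there are 255 − 190 = 65 growth rings.
65 − 11 false = 54 true growth rings after the injury scar.
Counting back 54 years from 1900 CE places the injury scar in 1900 − 54 = 1846 CE.

1846 CE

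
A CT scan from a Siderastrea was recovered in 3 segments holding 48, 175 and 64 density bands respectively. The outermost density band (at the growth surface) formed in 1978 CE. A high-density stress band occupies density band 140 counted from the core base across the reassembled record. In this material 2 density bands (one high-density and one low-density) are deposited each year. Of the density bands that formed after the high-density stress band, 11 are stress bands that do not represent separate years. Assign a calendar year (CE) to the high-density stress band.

Total density bands = 48 + 175 + 64 = 287.
Between density band 140 and the growth surface there are 287 − 140 = 147 density bands.
Removing the 11 false density bands leaves 147 − 11 = 136 true density bands beyond the high-density stress band.
With 2 density bands per year, 136 / 2 = 68 years.
1978 − 68 = 1910 CE.

1910 CE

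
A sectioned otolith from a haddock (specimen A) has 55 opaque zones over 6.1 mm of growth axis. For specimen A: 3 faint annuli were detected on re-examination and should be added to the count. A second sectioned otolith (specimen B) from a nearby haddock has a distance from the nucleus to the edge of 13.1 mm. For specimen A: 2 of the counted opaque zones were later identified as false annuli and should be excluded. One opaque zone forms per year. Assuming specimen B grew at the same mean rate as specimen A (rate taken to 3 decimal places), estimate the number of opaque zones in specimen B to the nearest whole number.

120 opaque zones

Specimen A: true opaque zone count = 55 − 2 + 3 = 56.
A: Extension rate ≈ 6.1 / 56 = 0.109 mm per year.
For B, 13.1 / 0.109 = 120.18 years ≈ 120 opaque zones.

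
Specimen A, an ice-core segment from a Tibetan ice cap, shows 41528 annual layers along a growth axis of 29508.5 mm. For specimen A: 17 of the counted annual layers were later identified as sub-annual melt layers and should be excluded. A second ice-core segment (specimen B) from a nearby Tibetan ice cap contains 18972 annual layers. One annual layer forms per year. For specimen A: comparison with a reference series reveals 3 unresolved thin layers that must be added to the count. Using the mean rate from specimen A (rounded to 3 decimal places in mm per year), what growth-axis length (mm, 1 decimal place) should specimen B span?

Specimen A: adjusted count: 41528 − 17 + 3 = 41514 annual layers.
A: Extension rate ≈ 29508.5 / 41514 = 0.711 mm per year.
Length of B = 0.711 × 18972 = 13489.1 mm.

13489.1 mm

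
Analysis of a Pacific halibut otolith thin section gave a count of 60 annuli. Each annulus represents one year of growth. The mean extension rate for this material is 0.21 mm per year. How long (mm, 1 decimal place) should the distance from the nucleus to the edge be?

12.6 mm

60 years of growth are recorded.
Predicted length = 0.21 mm/year × 60 years = 12.6 mm.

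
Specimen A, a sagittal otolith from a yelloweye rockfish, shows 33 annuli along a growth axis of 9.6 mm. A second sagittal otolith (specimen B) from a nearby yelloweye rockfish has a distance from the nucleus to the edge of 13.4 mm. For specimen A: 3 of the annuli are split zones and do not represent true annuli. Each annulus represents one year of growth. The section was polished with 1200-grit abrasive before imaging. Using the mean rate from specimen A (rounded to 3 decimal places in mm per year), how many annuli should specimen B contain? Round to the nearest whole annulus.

Specimen A: after corrections the count is 33 − 3 = 30 annuli.
A: 9.6 mm over 30 years gives 9.6 / 30 ≈ 0.320 mm/yr.
Specimen B: 13.4 mm / 0.320 mm per year = 41.88 years ≈ 42 annuli.

42 annuli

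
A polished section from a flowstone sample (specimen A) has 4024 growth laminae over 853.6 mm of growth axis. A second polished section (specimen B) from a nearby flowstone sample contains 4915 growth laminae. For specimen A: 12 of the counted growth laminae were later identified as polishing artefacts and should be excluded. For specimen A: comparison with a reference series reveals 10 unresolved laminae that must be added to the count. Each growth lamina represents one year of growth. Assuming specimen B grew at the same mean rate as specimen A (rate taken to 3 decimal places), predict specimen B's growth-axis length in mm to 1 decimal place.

Specimen A: after corrections the count is 4024 − 12 + 10 = 4022 growth laminae.
A: Mean rate = 853.6 mm / 4022 years ≈ 0.212 mm/year.
B's length ≈ 0.212 × 4915 = 1042.0 mm.

1042.0 mm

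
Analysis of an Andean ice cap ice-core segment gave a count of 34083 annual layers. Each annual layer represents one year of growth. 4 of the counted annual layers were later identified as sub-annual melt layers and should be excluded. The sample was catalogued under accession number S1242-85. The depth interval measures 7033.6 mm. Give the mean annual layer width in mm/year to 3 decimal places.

Adjusted count: 34083 − 4 = 34079 annual layers.
Extension rate ≈ 7033.6 / 34079 = 0.206 mm/year.

0.206 mm/year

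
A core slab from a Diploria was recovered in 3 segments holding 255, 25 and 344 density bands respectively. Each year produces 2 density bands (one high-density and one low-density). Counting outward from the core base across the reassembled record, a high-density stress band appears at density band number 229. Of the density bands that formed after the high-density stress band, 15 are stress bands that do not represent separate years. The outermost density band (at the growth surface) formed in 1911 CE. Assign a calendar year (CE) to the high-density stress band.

Total density bands = 255 + 25 + 344 = 624.
The high-density stress band sits at density band 229 from the core base, so 624 − 229 = 395 density bands formed after it.
Excluding 15 false density bands: 395 − 15 = 380.
Dividing by 2 density bands per year: 380 / 2 = 190 years.
1911 − 190 = 1721 CE.

1721 CE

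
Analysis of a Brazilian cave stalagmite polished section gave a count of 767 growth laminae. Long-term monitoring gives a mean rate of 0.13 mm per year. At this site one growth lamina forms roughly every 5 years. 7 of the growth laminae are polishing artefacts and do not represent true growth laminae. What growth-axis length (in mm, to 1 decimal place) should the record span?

494.0 mm

Adjusted count: 767 − 7 = 760 growth laminae.
At 5 years per growth lamina, 760 × 5 = 3800 years.
Predicted length = 0.13 mm/year × 3800 years = 494.0 mm.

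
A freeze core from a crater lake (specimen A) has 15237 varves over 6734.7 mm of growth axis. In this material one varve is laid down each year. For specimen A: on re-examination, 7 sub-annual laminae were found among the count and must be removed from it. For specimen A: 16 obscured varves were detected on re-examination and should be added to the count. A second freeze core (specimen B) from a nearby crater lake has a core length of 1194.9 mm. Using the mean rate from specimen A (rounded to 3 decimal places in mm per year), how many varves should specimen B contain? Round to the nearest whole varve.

Specimen A: correcting the raw count gives 15237 − 7 + 16 = 15246 true varves.
A: 6734.7 mm over 15246 years gives 6734.7 / 15246 ≈ 0.442 mm per year.
B spans 1194.9 / 0.442 = 2703.39 years ≈ 2703 varves.

2703 varves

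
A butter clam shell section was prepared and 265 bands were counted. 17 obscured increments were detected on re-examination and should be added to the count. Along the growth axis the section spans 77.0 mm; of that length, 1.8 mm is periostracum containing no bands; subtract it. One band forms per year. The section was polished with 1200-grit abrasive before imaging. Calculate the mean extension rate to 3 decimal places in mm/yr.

0.267 mm/yr

After corrections the count is 265 + 17 = 282 bands.
The growth record spans 77.0 − 1.8 = 75.2 mm.
75.2 mm over 282 years gives 75.2 / 282 ≈ 0.267 mm/yr.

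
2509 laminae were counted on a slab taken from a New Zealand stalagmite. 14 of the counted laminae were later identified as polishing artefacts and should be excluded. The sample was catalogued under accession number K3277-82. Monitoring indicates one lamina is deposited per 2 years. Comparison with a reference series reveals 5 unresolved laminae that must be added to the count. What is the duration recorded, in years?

5000 years

True lamina count = 2509 − 14 + 5 = 2500.
At 2 years per lamina, 2500 × 2 = 5000 years.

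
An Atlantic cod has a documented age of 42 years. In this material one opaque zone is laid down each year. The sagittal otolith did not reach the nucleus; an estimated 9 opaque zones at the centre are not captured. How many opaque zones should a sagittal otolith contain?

33 opaque zones

At one opaque zone per year, 42 years correspond to 42 opaque zones.
Less the 9 uncaptured opaque zones: 42 − 9 = 33.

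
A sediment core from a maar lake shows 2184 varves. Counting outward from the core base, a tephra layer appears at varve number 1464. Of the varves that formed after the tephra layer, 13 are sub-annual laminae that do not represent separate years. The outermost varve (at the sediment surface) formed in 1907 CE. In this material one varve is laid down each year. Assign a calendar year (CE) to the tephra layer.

1200 CE

Between varve 1464 and the sediment surface there are 2184 − 1464 = 720 varves.
720 − 13 false = 707 true varves after the tephra layer.
The varve at the sediment surface is 1907 CE, so the tephra layer dates to 1907 − 707 = 1200 CE.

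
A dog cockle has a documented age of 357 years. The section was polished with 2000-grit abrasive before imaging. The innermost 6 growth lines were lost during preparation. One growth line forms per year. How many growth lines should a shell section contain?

351 growth lines

One growth line per year gives 357 growth lines over 357 years.
Less the 6 uncaptured growth lines: 357 − 6 = 351.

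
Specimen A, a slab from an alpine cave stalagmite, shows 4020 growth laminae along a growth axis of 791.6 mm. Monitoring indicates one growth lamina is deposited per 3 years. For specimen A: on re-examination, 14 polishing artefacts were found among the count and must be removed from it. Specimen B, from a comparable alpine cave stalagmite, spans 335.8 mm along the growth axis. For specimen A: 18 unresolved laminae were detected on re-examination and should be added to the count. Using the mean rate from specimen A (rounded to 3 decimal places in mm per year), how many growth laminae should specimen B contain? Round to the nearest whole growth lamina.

Specimen A: correcting the raw count gives 4020 − 14 + 18 = 4024 true growth laminae.
Specimen A: 4024 growth laminae at 3 years each span 4024 × 3 = 12072 years.
A: Extension rate ≈ 791.6 / 12072 = 0.066 mm/yr.
For B, 335.8 / 0.066 = 5087.88 years; at 3 years per growth lamina that is 5087.88 / 3 ≈ 1696 growth laminae.

1696 growth laminae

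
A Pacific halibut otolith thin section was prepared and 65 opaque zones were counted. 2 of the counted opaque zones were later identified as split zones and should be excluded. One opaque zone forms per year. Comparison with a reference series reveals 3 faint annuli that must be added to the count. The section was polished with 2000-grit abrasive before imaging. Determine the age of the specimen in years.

66 years

Correcting the raw count gives 65 − 2 + 3 = 66 true opaque zones.
One opaque zone per year makes the duration 66 years.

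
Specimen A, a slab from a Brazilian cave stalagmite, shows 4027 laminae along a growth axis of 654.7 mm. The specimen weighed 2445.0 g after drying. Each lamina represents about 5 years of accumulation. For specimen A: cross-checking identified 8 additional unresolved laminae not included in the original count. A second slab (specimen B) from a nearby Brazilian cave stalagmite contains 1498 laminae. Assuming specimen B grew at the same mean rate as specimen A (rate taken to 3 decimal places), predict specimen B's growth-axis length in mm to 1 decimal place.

Specimen A: true lamina count = 4027 + 8 = 4035.
Specimen A: at 5 years per lamina, 4035 × 5 = 20175 years.
A: 654.7 mm over 20175 years gives 654.7 / 20175 ≈ 0.032 mm/yr.
Specimen B: 1498 laminae at 5 years each span 1498 × 5 = 7490 years. For B, 0.032 mm/year × 7490 years = 239.7 mm.

239.7 mm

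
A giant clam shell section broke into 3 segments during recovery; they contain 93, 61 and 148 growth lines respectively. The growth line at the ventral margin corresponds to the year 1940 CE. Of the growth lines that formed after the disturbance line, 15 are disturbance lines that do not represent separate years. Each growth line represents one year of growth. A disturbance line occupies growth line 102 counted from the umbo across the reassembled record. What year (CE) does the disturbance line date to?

1755 CE

Total growth lines = 93 + 61 + 148 = 302.
The disturbance line sits at growth line 102 from the umbo, so 302 − 102 = 200 growth lines formed after it.
Excluding 15 false growth lines: 200 − 15 = 185.
1940 − 185 = 1755 CE.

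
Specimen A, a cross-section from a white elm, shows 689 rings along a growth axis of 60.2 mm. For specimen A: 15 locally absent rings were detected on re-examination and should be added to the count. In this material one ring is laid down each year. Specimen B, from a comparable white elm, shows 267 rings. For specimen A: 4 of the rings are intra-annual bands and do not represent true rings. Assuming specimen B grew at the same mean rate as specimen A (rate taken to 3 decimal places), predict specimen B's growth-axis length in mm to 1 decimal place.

Specimen A: adjusted count: 689 − 4 + 15 = 700 rings.
A: 60.2 mm over 700 years gives 60.2 / 700 ≈ 0.086 mm per year.
B's length ≈ 0.086 × 267 = 23.0 mm.

23.0 mm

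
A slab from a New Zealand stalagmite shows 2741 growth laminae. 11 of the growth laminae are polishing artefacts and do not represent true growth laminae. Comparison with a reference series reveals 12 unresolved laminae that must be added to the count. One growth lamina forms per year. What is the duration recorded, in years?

2742 years

Adjusted count: 2741 − 11 + 12 = 2742 growth laminae.
One growth lamina per year makes the duration 2742 years.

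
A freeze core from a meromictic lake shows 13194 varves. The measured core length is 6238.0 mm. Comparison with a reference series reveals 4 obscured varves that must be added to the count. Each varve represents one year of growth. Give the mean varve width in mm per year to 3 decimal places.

0.473 mm per year

Correcting the raw count gives 13194 + 4 = 13198 true varves.
Extension rate ≈ 6238.0 / 13198 = 0.473 mm per year.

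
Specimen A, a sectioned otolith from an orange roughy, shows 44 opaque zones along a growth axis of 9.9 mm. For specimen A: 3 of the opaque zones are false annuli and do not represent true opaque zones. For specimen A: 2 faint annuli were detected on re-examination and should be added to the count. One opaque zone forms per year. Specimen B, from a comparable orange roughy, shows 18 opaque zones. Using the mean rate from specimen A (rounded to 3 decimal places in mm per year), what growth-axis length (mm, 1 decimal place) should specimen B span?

4.1 mm

Specimen A: after corrections the count is 44 − 3 + 2 = 43 opaque zones.
A: Mean rate = 9.9 mm / 43 years ≈ 0.230 mm/yr.
B's length ≈ 0.230 × 18 = 4.1 mm.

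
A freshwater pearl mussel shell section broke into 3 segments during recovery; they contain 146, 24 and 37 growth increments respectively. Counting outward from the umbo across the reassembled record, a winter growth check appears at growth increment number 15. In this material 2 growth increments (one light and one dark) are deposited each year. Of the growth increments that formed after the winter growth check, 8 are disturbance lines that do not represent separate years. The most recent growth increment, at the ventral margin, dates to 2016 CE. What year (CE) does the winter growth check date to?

Total growth increments = 146 + 24 + 37 = 207.
Between growth increment 15 and the ventral margin there are 207 − 15 = 192 growth increments.
Excluding 8 false growth increments: 192 − 8 = 184.
Dividing by 2 growth increments per year: 184 / 2 = 92 years.
Counting back 92 years from 2016 CE places the winter growth check in 2016 − 92 = 1924 CE.

1924 CE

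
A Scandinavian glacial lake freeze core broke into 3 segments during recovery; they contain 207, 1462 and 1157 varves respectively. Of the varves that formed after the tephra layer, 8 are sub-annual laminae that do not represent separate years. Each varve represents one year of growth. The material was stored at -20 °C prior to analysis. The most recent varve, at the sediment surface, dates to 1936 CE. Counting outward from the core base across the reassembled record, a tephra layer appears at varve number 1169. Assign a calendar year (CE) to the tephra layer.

Total varves = 207 + 1462 + 1157 = 2826.
2826 − 1169 = 1657 varves lie beyond the tephra layer toward the sediment surface.
Excluding 8 false varves: 1657 − 8 = 1649.
1936 − 1649 = 287 CE.

287 CE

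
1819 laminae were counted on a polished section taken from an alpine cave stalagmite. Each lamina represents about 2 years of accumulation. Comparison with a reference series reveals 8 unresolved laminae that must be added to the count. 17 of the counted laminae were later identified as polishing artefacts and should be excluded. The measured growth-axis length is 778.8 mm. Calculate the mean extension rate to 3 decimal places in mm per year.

0.215 mm per year

Adjusted count: 1819 − 17 + 8 = 1810 laminae.
1810 laminae at 2 years each span 1810 × 2 = 3620 years.
Extension rate ≈ 778.8 / 3620 = 0.215 mm per year.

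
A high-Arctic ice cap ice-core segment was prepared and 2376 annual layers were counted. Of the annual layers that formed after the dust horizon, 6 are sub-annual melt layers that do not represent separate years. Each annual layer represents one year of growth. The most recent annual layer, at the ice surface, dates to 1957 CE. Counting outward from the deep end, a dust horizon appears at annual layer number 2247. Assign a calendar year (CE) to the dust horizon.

2376 − 2247 = 129 annual layers lie beyond the dust horizon toward the ice surface.
Excluding 6 false annual layers: 129 − 6 = 123.
The annual layer at the ice surface is 1957 CE, so the dust horizon dates to 1957 − 123 = 1834 CE.

1834 CE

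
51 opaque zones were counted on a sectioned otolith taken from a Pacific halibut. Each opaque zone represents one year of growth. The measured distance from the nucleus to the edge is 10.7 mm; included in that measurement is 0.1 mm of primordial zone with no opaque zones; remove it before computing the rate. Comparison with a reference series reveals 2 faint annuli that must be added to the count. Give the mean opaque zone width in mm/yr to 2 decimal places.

True opaque zone count = 51 + 2 = 53.
Removing the 0.1 mm offcut leaves 10.7 − 0.1 = 10.6 mm.
Mean rate = 10.6 mm / 53 years ≈ 0.20 mm/yr.

0.20 mm/yr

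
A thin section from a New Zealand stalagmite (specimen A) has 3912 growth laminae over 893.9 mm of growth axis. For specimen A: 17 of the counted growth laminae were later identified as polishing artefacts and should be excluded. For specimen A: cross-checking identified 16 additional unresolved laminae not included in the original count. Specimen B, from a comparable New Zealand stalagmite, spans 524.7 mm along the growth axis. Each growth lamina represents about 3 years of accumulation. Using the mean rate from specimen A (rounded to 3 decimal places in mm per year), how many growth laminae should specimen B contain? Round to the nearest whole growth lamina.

Specimen A: adjusted count: 3912 − 17 + 16 = 3911 growth laminae.
Specimen A: at 3 years per growth lamina, 3911 × 3 = 11733 years.
A: Extension rate ≈ 893.9 / 11733 = 0.076 mm/yr.
Specimen B: 524.7 mm / 0.076 mm per year = 6903.95 years; at 3 years per growth lamina that is 6903.95 / 3 ≈ 2301 growth laminae.

2301 growth laminae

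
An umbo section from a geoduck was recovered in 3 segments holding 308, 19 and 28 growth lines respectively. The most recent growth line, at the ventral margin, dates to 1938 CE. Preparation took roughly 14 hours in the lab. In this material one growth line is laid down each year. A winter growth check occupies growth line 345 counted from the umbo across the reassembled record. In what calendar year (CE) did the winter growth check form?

1928 CE

Total growth lines = 308 + 19 + 28 = 355.
Between growth line 345 and the ventral margin there are 355 − 345 = 10 growth lines.
1938 − 10 = 1928 CE.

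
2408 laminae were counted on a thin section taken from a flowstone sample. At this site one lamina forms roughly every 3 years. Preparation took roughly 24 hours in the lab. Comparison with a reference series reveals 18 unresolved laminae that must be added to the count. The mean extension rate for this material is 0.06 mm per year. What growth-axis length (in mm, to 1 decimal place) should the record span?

True lamina count = 2408 + 18 = 2426.
2426 laminae at 3 years each span 2426 × 3 = 7278 years.
7278 years at 0.06 mm/year gives 0.06 × 7278 = 436.7 mm.

436.7 mm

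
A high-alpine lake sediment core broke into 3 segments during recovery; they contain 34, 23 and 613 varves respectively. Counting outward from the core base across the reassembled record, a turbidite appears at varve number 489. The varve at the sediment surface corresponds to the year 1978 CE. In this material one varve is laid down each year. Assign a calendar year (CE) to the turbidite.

Total varves = 34 + 23 + 613 = 670.
670 − 489 = 181 varves lie beyond the turbidite toward the sediment surface.
1978 − 181 = 1797 CE.

1797 CE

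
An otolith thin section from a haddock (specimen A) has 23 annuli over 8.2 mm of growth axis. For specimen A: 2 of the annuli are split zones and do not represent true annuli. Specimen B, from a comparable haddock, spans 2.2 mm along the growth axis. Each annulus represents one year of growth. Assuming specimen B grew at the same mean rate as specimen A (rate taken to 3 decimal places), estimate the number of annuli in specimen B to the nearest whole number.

6 annuli

Specimen A: after corrections the count is 23 − 2 = 21 annuli.
A: Mean rate = 8.2 mm / 21 years ≈ 0.390 mm per year.
B spans 2.2 / 0.390 = 5.64 years ≈ 6 annuli.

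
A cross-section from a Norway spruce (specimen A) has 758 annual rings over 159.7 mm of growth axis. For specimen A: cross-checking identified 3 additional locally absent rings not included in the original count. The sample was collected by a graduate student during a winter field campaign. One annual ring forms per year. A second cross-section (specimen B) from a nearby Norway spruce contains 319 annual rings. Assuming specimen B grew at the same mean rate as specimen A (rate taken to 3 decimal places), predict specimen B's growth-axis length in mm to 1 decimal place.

67.0 mm

Specimen A: true annual ring count = 758 + 3 = 761.
A: Mean rate = 159.7 mm / 761 years ≈ 0.210 mm per year.
Length of B = 0.210 × 319 = 67.0 mm.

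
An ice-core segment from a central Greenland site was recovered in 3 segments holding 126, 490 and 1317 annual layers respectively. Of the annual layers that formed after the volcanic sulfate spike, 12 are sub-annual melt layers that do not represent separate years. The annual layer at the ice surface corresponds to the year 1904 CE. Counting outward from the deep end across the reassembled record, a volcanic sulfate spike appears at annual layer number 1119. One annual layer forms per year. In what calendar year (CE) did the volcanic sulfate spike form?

1102 CE

Total annual layers = 126 + 490 + 1317 = 1933.
Between annual layer 1119 and the ice surface there are 1933 − 1119 = 814 annual layers.
Excluding 12 false annual layers: 814 − 12 = 802.
1904 − 802 = 1102 CE.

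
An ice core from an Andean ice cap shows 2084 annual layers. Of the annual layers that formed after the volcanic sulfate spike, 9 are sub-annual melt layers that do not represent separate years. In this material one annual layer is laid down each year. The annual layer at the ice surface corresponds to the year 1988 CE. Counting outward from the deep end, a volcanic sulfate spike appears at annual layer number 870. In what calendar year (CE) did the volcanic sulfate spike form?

Between annual layer 870 and the ice surface there are 2084 − 870 = 1214 annual layers.
Removing the 9 false annual layers leaves 1214 − 9 = 1205 true annual layers beyond the volcanic sulfate spike.
1988 − 1205 = 783 CE.

783 CE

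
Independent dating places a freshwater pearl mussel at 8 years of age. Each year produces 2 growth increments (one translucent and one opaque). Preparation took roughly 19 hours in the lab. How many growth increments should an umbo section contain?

16 growth increments

8 years at 2 growth increments per year gives 8 × 2 = 16 growth increments.
So 16 growth increments should be present.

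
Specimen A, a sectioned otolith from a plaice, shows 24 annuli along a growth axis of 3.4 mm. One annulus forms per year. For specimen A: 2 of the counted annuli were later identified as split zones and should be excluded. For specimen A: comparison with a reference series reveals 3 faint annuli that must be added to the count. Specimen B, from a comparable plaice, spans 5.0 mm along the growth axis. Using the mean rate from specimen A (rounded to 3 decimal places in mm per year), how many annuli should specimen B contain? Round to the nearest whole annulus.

37 annuli

Specimen A: true annulus count = 24 − 2 + 3 = 25.
A: Extension rate ≈ 3.4 / 25 = 0.136 mm/year.
B spans 5.0 / 0.136 = 36.76 years ≈ 37 annuli.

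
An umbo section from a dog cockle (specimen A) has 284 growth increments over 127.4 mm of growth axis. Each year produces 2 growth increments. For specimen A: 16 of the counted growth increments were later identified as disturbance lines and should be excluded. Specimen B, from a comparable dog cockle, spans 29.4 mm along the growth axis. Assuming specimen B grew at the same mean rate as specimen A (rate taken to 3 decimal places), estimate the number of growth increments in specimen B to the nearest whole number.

Specimen A: adjusted count: 284 − 16 = 268 growth increments.
Specimen A: dividing by 2 growth increments per year: 268 / 2 = 134 years.
A: 127.4 mm over 134 years gives 127.4 / 134 ≈ 0.951 mm/yr.
For B, 29.4 / 0.951 = 30.91 years; at 2 growth increments per year that is 30.91 × 2 ≈ 62 growth increments.

62 growth increments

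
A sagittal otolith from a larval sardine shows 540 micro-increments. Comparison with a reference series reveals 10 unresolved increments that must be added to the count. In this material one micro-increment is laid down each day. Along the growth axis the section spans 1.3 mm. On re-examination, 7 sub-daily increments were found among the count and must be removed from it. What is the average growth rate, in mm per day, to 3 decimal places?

True micro-increment count = 540 − 7 + 10 = 543.
Extension rate ≈ 1.3 / 543 = 0.002 mm per day.

0.002 mm per day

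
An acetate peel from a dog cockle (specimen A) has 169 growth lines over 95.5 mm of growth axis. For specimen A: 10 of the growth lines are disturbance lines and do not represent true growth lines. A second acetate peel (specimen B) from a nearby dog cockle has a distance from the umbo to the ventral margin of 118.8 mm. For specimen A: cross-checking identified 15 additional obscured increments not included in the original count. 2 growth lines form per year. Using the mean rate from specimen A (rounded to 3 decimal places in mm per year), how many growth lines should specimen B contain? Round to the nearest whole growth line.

216 growth lines

Specimen A: true growth line count = 169 − 10 + 15 = 174.
Specimen A: with 2 growth lines per year, 174 / 2 = 87 years.
A: Extension rate ≈ 95.5 / 87 = 1.098 mm per year.
Specimen B: 118.8 mm / 1.098 mm per year = 108.20 years; at 2 growth lines per year that is 108.20 × 2 ≈ 216 growth lines.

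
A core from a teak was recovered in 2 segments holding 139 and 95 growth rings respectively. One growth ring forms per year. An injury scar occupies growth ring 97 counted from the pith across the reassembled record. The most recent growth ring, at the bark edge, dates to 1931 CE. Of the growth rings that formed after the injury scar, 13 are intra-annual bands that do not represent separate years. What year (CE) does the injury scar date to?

1807 CE

Total growth rings = 139 + 95 = 234.
234 − 97 = 137 growth rings lie beyond the injury scar toward the bark edge.
Removing the 13 false growth rings leaves 137 − 13 = 124 true growth rings beyond the injury scar.
Counting back 124 years from 1931 CE places the injury scar in 1931 − 124 = 1807 CE.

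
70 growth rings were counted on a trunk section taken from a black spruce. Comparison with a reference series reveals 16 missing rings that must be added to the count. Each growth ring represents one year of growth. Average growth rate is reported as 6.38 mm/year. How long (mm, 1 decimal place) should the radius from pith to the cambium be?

548.7 mm

Correcting the raw count gives 70 + 16 = 86 true growth rings.
86 years at 6.38 mm/year gives 6.38 × 86 = 548.7 mm.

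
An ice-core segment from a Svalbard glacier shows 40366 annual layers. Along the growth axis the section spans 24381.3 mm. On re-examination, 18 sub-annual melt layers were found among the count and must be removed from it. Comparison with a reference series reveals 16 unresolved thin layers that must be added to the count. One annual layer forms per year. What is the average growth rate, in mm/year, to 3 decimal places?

After corrections the count is 40366 − 18 + 16 = 40364 annual layers.
Mean rate = 24381.3 mm / 40364 years ≈ 0.604 mm/year.

0.604 mm/year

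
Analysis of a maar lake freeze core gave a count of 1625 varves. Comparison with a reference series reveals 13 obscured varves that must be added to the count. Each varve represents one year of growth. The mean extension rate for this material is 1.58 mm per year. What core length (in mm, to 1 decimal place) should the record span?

Correcting the raw count gives 1625 + 13 = 1638 true varves.
Predicted length = 1.58 mm/year × 1638 years = 2588.0 mm.

2588.0 mm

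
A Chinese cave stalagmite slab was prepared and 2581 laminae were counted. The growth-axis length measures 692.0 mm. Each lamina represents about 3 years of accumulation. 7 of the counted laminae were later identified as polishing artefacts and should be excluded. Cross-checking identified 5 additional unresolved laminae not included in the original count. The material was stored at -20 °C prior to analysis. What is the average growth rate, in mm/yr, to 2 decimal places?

0.09 mm/yr

Correcting the raw count gives 2581 − 7 + 5 = 2579 true laminae.
2579 laminae at 3 years each span 2579 × 3 = 7737 years.
Mean rate = 692.0 mm / 7737 years ≈ 0.09 mm/yr.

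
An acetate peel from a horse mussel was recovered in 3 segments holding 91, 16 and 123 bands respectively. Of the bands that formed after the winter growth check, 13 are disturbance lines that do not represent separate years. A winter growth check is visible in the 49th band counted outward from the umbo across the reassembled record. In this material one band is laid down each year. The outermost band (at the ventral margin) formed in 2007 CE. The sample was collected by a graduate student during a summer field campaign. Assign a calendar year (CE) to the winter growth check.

Total bands = 91 + 16 + 123 = 230.
The winter growth check sits at band 49 from the umbo, so 230 − 49 = 181 bands formed after it.
Removing the 13 false bands leaves 181 − 13 = 168 true bands beyond the winter growth check.
2007 − 168 = 1839 CE.

1839 CE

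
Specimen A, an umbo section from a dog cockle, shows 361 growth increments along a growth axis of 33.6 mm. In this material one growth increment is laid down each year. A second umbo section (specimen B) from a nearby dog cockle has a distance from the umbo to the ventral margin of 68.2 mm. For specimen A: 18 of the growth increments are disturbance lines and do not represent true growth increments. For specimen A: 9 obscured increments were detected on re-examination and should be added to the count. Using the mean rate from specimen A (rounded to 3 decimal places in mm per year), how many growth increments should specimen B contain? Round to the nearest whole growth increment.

718 growth increments

Specimen A: true growth increment count = 361 − 18 + 9 = 352.
A: Extension rate ≈ 33.6 / 352 = 0.095 mm/yr.
Specimen B: 68.2 mm / 0.095 mm per year = 717.89 years ≈ 718 growth increments.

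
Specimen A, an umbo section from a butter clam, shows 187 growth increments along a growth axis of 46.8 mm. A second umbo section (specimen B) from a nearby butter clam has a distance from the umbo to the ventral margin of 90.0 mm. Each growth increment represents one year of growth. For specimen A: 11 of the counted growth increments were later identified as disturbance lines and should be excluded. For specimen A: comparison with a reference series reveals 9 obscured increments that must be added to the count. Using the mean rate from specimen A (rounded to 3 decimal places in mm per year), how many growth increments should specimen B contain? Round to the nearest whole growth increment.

356 growth increments

Specimen A: adjusted count: 187 − 11 + 9 = 185 growth increments.
A: Mean rate = 46.8 mm / 185 years ≈ 0.253 mm per year.
Specimen B: 90.0 mm / 0.253 mm per year = 355.73 years ≈ 356 growth increments.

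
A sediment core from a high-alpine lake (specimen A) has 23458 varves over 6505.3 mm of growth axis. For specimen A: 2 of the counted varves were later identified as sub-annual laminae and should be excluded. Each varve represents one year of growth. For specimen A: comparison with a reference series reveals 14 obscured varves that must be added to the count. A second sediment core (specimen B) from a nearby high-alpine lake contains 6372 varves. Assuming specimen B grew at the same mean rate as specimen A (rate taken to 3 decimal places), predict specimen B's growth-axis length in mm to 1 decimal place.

1765.0 mm

Specimen A: correcting the raw count gives 23458 − 2 + 14 = 23470 true varves.
A: Mean rate = 6505.3 mm / 23470 years ≈ 0.277 mm per year.
Length of B = 0.277 × 6372 = 1765.0 mm.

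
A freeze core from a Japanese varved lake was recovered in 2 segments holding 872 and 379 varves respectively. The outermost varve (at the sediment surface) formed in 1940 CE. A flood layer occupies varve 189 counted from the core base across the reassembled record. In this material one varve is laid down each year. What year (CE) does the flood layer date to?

Total varves = 872 + 379 = 1251.
1251 − 189 = 1062 varves lie beyond the flood layer toward the sediment surface.
1940 − 1062 = 878 CE.

878 CE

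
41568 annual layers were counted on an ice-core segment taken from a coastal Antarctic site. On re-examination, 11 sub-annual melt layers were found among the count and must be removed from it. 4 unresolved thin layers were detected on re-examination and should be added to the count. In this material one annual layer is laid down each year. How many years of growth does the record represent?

True annual layer count = 41568 − 11 + 4 = 41561.
One annual layer per year makes the duration 41561 years.

41561 yr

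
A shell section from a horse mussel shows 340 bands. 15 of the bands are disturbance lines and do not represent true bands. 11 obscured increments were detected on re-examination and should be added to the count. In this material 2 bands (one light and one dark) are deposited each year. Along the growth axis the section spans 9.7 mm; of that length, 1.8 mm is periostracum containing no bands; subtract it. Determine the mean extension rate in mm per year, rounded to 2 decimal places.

0.05 mm per year

After corrections the count is 340 − 15 + 11 = 336 bands.
336 bands at 2 per year is 336 / 2 = 168 years.
Removing the 1.8 mm offcut leaves 9.7 − 1.8 = 7.9 mm.
7.9 mm over 168 years gives 7.9 / 168 ≈ 0.05 mm per year.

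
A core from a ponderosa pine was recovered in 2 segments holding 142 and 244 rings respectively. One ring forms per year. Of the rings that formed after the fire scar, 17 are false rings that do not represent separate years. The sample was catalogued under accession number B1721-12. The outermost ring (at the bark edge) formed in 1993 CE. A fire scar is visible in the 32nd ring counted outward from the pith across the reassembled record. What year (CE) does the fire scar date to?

Total rings = 142 + 244 = 386.
Between ring 32 and the bark edge there are 386 − 32 = 354 rings.
Removing the 17 false rings leaves 354 − 17 = 337 true rings beyond the fire scar.
Counting back 337 years from 1993 CE places the fire scar in 1993 − 337 = 1656 CE.

1656 CE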